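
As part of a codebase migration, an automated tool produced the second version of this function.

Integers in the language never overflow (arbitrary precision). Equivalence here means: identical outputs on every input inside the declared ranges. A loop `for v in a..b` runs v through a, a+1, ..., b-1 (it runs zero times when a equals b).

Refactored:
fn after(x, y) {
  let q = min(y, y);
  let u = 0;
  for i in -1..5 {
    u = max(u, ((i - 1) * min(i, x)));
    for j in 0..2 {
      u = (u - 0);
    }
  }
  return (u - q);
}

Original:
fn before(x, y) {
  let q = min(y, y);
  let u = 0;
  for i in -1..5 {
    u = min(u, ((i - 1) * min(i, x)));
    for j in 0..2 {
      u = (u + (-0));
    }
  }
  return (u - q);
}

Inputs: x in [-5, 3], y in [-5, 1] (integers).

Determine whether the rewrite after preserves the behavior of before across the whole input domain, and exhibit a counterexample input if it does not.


There is a counterexample at x=-5, y=-5: -10 on one side, 15 on the other.
before: q=-5, then u=0, then (i=-1), then u=0, then (j=0), then u=0, then (j=1), then u=0, then (i=0), then u=0, then (j=0), then u=0, then (j=1), then u=0, then (i=1), then u=0, then (j=0), then u=0, then (j=1), then u=0, then (i=2), then u=-5, then (j=0), then u=-5, then (j=1), then u=-5, then (i=3), then u=-10, then (j=0), then u=-10, then (j=1), then u=-10, then (i=4), then u=-15, then (j=0), then u=-15, then (j=1), then u=-15, then returns -10
after: q=-5, then u=0, then (i=-1), then u=10, then (j=0), then u=10, then (j=1), then u=10, then (i=0), then u=10, then (j=0), then u=10, then (j=1), then u=10, then (i=1), then u=10, then (j=0), then u=10, then (j=1), then u=10, then (i=2), then u=10, then (j=0), then u=10, then (j=1), then u=10, then (i=3), then u=10, then (j=0), then u=10, then (j=1), then u=10, then (i=4), then u=10, then (j=0), then u=10, then (j=1), then u=10, then returns 15
verdict: not equivalent; witness: x=-5, y=-5


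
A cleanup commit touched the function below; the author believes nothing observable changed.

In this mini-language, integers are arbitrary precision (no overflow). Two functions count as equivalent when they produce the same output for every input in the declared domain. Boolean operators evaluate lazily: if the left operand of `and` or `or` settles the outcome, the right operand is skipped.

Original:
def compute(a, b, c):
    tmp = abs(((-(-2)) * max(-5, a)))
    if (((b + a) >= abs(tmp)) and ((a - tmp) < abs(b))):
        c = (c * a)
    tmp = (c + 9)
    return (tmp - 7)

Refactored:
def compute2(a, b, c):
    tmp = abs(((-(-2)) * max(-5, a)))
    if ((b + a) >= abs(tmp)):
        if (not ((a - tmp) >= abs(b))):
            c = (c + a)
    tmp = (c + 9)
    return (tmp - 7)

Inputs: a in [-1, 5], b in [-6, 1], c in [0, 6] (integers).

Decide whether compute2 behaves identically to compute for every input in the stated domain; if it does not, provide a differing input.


On input a=0, b=1, c=1, compute returns 2 while compute2 returns 3.
verdict: not equivalent; witness: a=0, b=1, c=1


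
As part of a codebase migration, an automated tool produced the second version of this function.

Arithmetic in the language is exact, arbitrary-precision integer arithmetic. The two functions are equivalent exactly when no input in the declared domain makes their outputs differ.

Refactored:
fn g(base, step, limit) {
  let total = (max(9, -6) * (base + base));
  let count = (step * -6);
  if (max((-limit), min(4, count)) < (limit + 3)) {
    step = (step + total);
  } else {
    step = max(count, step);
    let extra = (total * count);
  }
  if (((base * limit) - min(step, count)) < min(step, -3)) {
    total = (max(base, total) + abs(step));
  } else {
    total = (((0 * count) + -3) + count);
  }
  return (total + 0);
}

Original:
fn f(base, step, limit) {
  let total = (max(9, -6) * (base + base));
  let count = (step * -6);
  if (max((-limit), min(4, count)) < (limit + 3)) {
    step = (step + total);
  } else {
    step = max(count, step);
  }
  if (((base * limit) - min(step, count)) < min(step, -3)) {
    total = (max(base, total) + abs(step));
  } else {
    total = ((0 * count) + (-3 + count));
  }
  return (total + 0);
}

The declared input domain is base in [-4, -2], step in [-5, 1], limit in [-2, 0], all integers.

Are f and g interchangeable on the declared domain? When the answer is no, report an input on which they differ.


Differences: arithmetic usage differs, plus statement counts differ, plus local variable names differ — yet all 63 inputs agree.
verdict: equivalent


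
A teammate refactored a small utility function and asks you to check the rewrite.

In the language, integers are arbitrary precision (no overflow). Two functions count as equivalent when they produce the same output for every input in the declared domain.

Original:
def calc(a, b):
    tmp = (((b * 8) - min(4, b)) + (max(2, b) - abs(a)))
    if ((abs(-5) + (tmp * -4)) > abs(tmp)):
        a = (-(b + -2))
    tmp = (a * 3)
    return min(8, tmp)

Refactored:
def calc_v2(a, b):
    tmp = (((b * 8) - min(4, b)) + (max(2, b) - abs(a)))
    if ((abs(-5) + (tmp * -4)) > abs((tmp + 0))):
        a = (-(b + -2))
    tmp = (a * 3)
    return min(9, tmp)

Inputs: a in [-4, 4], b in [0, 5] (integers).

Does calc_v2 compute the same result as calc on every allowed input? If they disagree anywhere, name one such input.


At a=3, b=1: calc gives 8, calc_v2 gives 9.
verdict: not equivalent; witness: a=3, b=1


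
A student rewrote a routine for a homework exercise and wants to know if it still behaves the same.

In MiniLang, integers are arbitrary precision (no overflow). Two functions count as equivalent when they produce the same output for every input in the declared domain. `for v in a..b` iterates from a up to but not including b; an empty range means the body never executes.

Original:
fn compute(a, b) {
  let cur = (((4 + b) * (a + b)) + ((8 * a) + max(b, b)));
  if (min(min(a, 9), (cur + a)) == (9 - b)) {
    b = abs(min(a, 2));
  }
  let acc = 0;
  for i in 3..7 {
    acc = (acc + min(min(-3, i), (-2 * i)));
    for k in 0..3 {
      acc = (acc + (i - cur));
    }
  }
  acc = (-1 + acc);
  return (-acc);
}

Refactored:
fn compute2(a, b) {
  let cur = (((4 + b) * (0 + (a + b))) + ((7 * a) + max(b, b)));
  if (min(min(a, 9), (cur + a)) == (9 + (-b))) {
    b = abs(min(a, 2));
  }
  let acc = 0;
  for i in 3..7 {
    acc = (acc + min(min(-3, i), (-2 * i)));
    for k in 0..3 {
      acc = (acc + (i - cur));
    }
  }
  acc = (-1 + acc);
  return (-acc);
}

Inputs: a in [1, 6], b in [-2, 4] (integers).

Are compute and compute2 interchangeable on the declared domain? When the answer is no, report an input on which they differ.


These are not equivalent — on a=1, b=-2 the outputs split (31 vs 19).
compute: cur becomes 4; next (min(min(a, 9), (cur + a)) == (9 - b)) evaluates to false; next acc becomes 0; next at i=3:; next acc becomes -6; next at k=0:; next acc becomes -7; next at k=1:; next acc becomes -8; next at k=2:; next acc becomes -9; next at i=4:; next acc becomes -17; next at k=0:; next acc becomes -17; next at k=1:; next acc becomes -17; next at k=2:; next acc becomes -17; next at i=5:; next acc becomes -27; next at k=0:; next acc becomes -26; next at k=1:; next acc becomes -25; next at k=2:; next acc becomes -24; next at i=6:; next acc becomes -36; next at k=0:; next acc becomes -34; next at k=1:; next acc becomes -32; next at k=2:; next acc becomes -30; next acc becomes -31; next final value 31
compute2: cur becomes 3; next (min(min(a, 9), (cur + a)) == (9 + (-b))) evaluates to false; next acc becomes 0; next at i=3:; next acc becomes -6; next at k=0:; next acc becomes -6; next at k=1:; next acc becomes -6; next at k=2:; next acc becomes -6; next at i=4:; next acc becomes -14; next at k=0:; next acc becomes -13; next at k=1:; next acc becomes -12; next at k=2:; next acc becomes -11; next at i=5:; next acc becomes -21; next at k=0:; next acc becomes -19; next at k=1:; next acc becomes -17; next at k=2:; next acc becomes -15; next at i=6:; next acc becomes -27; next at k=0:; next acc becomes -24; next at k=1:; next acc becomes -21; next at k=2:; next acc becomes -18; next acc becomes -19; next final value 19
verdict: not equivalent; witness: a=1, b=-2


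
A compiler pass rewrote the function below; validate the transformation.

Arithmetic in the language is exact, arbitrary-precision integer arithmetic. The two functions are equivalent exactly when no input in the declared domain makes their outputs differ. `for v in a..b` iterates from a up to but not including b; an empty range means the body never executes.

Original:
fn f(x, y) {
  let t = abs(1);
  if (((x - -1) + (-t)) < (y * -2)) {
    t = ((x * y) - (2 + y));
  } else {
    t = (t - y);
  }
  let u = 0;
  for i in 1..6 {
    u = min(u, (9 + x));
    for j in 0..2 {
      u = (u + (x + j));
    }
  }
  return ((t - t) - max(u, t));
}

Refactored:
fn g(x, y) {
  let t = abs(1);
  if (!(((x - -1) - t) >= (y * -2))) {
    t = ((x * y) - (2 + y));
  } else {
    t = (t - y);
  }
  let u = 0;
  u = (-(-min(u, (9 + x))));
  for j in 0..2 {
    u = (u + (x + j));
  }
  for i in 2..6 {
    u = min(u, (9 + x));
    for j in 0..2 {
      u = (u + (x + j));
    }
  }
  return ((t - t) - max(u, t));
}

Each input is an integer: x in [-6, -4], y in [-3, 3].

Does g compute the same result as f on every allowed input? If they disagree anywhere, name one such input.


Behavior is preserved: although statement counts differ; also comparison usage differs; also arithmetic usage differs; also min/max/abs usage differs; also constant usage differs; also loop structure differs; also boolean connective usage differs, the outputs never diverge.
Spot check at x=-4, y=3 — f: t=1, then (((x - -1) + (-t)) < (y * -2)) is false, then t=-2, then u=0, then (i=1), then u=0, then (j=0), then u=-4, then (j=1), then u=-7, then (i=2), then u=-7, then (j=0), then u=-11, then (j=1), then u=-14, then (i=3), then u=-14, then (j=0), then u=-18, then (j=1), then u=-21, then (i=4), then u=-21, then (j=0), then u=-25, then (j=1), then u=-28, then (i=5), then u=-28, then (j=0), then u=-32, then (j=1), then u=-35, then returns 2. g: t=1, then (!(((x - -1) - t) >= (y * -2))) is false, then t=-2, then u=0, then u=0, then (j=0), then u=-4, then (j=1), then u=-7, then (i=2), then u=-7, then (j=0), then u=-11, then (j=1), then u=-14, then (i=3), then u=-14, then (j=0), then u=-18, then (j=1), then u=-21, then (i=4), then u=-21, then (j=0), then u=-25, then (j=1), then u=-28, then (i=5), then u=-28, then (j=0), then u=-32, then (j=1), then u=-35, then returns 2. Both give 2.
Checked all 21 inputs in the declared domain: the outputs agree on every one.
verdict: equivalent


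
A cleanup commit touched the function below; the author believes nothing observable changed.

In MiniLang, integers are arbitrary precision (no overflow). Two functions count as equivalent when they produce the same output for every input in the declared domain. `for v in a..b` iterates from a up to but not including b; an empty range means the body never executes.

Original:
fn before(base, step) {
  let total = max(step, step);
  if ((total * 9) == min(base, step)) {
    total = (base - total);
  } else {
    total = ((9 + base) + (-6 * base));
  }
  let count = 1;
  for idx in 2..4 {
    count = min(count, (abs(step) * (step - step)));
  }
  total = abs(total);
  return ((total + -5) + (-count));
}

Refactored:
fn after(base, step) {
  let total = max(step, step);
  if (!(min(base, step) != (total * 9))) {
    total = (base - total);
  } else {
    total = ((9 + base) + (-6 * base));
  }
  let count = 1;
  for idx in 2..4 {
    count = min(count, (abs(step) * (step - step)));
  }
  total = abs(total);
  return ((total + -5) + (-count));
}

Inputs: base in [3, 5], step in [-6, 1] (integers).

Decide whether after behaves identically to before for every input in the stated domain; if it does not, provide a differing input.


The two versions differ — the changes include comparison usage differs; boolean connective usage differs.
Spot check at base=5, step=-6 — before: total = -6; ((total * 9) == min(base, step)) -> false; total = -16; count = 1; [idx=2]; count = 0; [idx=3]; count = 0; total = 16; return 11. after: total = -6; (!(min(base, step) != (total * 9))) -> false; total = -16; count = 1; [idx=2]; count = 0; [idx=3]; count = 0; total = 16; return 11. Both give 11.
Checked all 24 inputs in the declared domain: the outputs agree on every one.
verdict: equivalent


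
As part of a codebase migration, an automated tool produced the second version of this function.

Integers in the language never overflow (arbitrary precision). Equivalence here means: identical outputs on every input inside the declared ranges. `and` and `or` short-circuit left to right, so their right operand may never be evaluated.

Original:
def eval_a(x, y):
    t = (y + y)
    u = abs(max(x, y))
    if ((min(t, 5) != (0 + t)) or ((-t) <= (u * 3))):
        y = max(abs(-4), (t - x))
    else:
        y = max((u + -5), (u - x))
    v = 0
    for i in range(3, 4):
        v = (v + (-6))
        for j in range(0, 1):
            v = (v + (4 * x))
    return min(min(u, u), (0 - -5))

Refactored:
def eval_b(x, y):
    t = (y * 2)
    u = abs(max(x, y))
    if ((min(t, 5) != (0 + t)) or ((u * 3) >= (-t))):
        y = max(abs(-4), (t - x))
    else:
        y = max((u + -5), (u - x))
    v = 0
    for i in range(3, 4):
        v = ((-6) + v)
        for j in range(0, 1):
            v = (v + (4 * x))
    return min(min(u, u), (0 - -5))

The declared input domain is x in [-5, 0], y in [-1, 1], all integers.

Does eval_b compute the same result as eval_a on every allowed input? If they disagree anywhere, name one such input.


This is a faithful refactor — comparison usage differs, plus constant usage differs, plus arithmetic usage differs, but the computed results match everywhere.
One worked example (x=-4, y=0) — eval_a: t becomes 0; next u becomes 0; next ((min(t, 5) != (0 + t)) or ((-t) <= (u * 3))) evaluates to true; next y becomes 4; next v becomes 0; next at i=3:; next v becomes -6; next at j=0:; next v becomes -22; next final value 0; eval_b: t becomes 0; next u becomes 0; next ((min(t, 5) != (0 + t)) or ((u * 3) >= (-t))) evaluates to true; next y becomes 4; next v becomes 0; next at i=3:; next v becomes -6; next at j=0:; next v becomes -22; next final value 0; agreement on 0.
Sweeping the whole domain (18 inputs) finds no disagreement.
verdict: equivalent


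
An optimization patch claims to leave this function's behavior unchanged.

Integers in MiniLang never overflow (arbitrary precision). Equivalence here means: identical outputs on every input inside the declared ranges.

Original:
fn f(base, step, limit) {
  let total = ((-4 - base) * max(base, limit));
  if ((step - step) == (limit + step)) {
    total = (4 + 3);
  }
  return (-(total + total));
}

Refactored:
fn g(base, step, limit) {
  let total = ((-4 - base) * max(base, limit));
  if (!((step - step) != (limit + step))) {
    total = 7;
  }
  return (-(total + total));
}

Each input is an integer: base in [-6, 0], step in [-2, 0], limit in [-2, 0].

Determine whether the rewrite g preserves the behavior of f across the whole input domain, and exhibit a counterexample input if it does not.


Reading the diff, among the changes: comparison usage differs; and arithmetic usage differs; and constant usage differs; and boolean connective usage differs.
One worked example (base=-4, step=0, limit=-2) — f: total := 0 | ((step - step) == (limit + step)): false | result 0; g: total := 0 | (!((step - step) != (limit + step))): false | result 0; agreement on 0.
Across all 63 domain points the two functions coincide.
verdict: equivalent


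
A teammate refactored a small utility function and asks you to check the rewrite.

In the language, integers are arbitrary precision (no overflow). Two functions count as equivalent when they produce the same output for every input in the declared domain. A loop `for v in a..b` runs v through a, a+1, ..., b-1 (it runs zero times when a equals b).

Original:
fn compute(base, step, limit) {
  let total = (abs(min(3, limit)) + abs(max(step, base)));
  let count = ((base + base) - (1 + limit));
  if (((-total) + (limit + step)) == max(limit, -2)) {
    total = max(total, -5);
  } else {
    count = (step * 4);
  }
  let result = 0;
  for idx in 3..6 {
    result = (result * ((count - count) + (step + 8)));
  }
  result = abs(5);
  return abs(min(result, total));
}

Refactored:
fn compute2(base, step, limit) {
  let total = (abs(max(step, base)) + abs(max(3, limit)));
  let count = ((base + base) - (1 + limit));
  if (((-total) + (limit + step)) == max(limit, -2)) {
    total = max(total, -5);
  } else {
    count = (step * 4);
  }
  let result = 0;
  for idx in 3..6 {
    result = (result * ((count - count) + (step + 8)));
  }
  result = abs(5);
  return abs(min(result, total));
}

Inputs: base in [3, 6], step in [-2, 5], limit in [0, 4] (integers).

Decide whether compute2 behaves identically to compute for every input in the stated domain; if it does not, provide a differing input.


Not equivalent: base=3, step=-2, limit=0 separates them (3 vs 5).
compute: total = 3; count = 5; (((-total) + (limit + step)) == max(limit, -2)) -> false; count = -8; result = 0; [idx=3]; result = 0; [idx=4]; result = 0; [idx=5]; result = 0; result = 5; return 3
compute2: total = 6; count = 5; (((-total) + (limit + step)) == max(limit, -2)) -> false; count = -8; result = 0; [idx=3]; result = 0; [idx=4]; result = 0; [idx=5]; result = 0; result = 5; return 5
verdict: not equivalent; witness: base=3, step=-2, limit=0


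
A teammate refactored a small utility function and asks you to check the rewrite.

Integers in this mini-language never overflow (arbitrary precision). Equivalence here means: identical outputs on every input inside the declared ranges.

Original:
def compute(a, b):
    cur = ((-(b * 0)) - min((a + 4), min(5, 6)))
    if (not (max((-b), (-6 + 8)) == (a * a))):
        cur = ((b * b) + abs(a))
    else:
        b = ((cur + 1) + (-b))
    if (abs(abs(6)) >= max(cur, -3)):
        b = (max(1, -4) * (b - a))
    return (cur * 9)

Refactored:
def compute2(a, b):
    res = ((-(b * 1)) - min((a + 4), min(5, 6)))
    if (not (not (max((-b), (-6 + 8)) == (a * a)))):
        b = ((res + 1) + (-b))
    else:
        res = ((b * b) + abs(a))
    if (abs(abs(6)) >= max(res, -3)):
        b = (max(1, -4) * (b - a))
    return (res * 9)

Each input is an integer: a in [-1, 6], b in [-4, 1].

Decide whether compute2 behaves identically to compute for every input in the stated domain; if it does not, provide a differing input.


Run the pair on a=2, b=-4.
compute: cur becomes -5; next (not (max((-b), (-6 + 8)) == (a * a))) evaluates to false; next b becomes 0; next (abs(abs(6)) >= max(cur, -3)) evaluates to true; next b becomes -2; next final value -45
compute2: res becomes -1; next (not (not (max((-b), (-6 + 8)) == (a * a)))) evaluates to true; next b becomes 4; next (abs(abs(6)) >= max(res, -3)) evaluates to true; next b becomes 2; next final value -9
-45 against -9: the behavior changed.
verdict: not equivalent; witness: a=2, b=-4


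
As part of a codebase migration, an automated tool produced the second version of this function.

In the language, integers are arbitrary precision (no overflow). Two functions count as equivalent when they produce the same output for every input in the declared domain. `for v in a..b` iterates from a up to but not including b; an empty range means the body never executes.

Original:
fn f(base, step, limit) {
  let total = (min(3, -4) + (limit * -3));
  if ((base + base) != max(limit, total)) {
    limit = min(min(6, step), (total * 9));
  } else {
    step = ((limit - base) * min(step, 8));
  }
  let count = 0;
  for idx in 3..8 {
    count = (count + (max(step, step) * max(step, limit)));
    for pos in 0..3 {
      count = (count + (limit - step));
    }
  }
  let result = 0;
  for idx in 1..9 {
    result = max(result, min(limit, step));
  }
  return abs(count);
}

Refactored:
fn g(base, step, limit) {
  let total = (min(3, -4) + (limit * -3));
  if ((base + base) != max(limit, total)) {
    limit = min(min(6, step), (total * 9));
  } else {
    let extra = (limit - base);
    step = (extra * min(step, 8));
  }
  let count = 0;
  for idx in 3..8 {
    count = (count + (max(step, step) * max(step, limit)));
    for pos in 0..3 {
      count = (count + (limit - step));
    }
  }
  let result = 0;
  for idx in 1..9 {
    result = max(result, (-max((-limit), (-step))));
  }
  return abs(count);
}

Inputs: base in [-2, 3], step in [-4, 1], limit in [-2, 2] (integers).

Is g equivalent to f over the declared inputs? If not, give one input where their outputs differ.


Reading the diff, among the changes: statement counts differ, and min/max/abs usage differs, and local variable names differ.
Tracing base=-2, step=1, limit=0: f: total=-4, then ((base + base) != max(limit, total)) is true, then limit=-36, then count=0, then (idx=3), then count=1, then (pos=0), then count=-36, then (pos=1), then count=-73, then (pos=2), then count=-110, then (idx=4), then count=-109, then (pos=0), then count=-146, then (pos=1), then count=-183, then (pos=2), then count=-220, then (idx=5), then count=-219, then (pos=0), then count=-256, then (pos=1), then count=-293, then (pos=2), then count=-330, then (idx=6), then count=-329, then (pos=0), then count=-366, then (pos=1), then count=-403, then (pos=2), then count=-440, then (idx=7), then count=-439, then (pos=0), then count=-476, then (pos=1), then count=-513, then (pos=2), then count=-550, then result=0, then (idx=1), then result=0, then (idx=2), then result=0, then (idx=3), then result=0, then (idx=4), then result=0, then (idx=5), then result=0, then (idx=6), then result=0, then (idx=7), then result=0, then (idx=8), then result=0, then returns 550 | g: total=-4, then ((base + base) != max(limit, total)) is true, then limit=-36, then count=0, then (idx=3), then count=1, then (pos=0), then count=-36, then (pos=1), then count=-73, then (pos=2), then count=-110, then (idx=4), then count=-109, then (pos=0), then count=-146, then (pos=1), then count=-183, then (pos=2), then count=-220, then (idx=5), then count=-219, then (pos=0), then count=-256, then (pos=1), then count=-293, then (pos=2), then count=-330, then (idx=6), then count=-329, then (pos=0), then count=-366, then (pos=1), then count=-403, then (pos=2), then count=-440, then (idx=7), then count=-439, then (pos=0), then count=-476, then (pos=1), then count=-513, then (pos=2), then count=-550, then result=0, then (idx=1), then result=0, then (idx=2), then result=0, then (idx=3), then result=0, then (idx=4), then result=0, then (idx=5), then result=0, then (idx=6), then result=0, then (idx=7), then result=0, then (idx=8), then result=0, then returns 550 — matching result 550.
Sweeping the whole domain (180 inputs) finds no disagreement.
verdict: equivalent


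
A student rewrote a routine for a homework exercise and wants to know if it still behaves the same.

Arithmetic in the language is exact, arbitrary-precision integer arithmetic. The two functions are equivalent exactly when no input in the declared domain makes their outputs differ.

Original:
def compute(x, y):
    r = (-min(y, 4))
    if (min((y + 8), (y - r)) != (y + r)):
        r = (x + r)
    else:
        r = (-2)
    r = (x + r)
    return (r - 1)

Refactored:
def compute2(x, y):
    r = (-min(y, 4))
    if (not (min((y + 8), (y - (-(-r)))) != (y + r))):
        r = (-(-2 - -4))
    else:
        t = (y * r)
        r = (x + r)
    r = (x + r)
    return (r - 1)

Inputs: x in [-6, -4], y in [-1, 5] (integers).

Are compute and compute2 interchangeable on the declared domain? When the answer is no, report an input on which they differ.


A substantive addition is an assignment to `t` whose value nothing reads; no result depends on it.
Tracing x=-4, y=-1: compute: r := 1 | (min((y + 8), (y - r)) != (y + r)): true | r := -3 | r := -7 | result -8 | compute2: r := 1 | (not (min((y + 8), (y - (-(-r)))) != (y + r))): false | t := -1 | r := -3 | r := -7 | result -8 — matching result -8.
An exhaustive pass over the 21 declared inputs shows identical outputs.
verdict: equivalent


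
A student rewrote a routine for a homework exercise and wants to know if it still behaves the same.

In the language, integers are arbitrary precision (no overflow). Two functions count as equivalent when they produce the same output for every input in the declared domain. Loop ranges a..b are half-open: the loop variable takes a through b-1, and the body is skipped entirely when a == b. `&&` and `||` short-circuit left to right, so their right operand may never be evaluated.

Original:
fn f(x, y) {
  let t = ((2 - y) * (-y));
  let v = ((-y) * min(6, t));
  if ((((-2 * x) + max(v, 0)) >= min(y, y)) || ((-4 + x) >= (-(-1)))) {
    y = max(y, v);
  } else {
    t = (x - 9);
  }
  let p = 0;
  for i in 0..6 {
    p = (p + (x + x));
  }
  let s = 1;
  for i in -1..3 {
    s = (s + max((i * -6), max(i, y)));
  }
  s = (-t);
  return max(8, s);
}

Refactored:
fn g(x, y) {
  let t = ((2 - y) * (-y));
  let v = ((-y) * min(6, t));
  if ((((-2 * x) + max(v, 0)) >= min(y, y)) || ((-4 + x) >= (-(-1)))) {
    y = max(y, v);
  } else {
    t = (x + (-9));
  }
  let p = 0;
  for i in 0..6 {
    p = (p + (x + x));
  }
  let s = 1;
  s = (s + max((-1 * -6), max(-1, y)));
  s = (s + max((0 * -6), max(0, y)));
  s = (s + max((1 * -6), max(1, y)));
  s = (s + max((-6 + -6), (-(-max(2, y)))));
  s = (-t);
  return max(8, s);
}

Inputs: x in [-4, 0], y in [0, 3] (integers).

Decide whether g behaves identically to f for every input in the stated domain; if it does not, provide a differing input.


The two versions differ — the changes include statement counts differ, min/max/abs usage differs, constant usage differs, loop structure differs, arithmetic usage differs.
As a probe, take x=-3, y=2: f runs t := 0 | v := 0 | ((((-2 * x) + max(v, 0)) >= min(y, y)) || ((-4 + x) >= (-(-1)))): true | y := 2 | p := 0 | iter i=0: | p := -6 | iter i=1: | p := -12 | iter i=2: | p := -18 | iter i=3: | p := -24 | iter i=4: | p := -30 | iter i=5: | p := -36 | s := 1 | iter i=-1: | s := 7 | iter i=0: | s := 9 | iter i=1: | s := 11 | iter i=2: | s := 13 | s := 0 | result 8; g runs t := 0 | v := 0 | ((((-2 * x) + max(v, 0)) >= min(y, y)) || ((-4 + x) >= (-(-1)))): true | y := 2 | p := 0 | iter i=0: | p := -6 | iter i=1: | p := -12 | iter i=2: | p := -18 | iter i=3: | p := -24 | iter i=4: | p := -30 | iter i=5: | p := -36 | s := 1 | s := 7 | s := 9 | s := 11 | s := 13 | s := 0 | result 8; both end at 8.
Every one of the 20 inputs gives matching results.
verdict: equivalent


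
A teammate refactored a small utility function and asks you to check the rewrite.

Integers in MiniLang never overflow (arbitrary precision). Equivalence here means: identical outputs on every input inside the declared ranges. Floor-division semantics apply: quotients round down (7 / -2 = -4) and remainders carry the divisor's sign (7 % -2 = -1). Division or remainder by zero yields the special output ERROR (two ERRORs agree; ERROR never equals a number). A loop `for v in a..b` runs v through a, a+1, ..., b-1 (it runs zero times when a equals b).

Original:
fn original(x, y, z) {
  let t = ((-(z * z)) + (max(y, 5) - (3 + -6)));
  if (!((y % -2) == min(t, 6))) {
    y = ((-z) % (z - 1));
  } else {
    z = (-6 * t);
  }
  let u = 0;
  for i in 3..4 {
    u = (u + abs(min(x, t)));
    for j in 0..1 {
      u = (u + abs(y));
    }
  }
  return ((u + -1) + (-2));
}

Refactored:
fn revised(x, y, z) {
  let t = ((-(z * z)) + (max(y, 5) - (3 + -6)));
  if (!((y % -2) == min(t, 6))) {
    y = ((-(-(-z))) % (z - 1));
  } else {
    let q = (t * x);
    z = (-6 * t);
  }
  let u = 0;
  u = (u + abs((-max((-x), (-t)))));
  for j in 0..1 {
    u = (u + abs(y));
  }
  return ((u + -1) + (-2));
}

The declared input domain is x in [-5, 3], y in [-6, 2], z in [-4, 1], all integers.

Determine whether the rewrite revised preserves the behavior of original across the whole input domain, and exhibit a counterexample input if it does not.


Changes here: min/max/abs usage differs, local variable names differ, arithmetic usage differs, loop structure differs; the full 486-point sweep finds no disagreement.
verdict: equivalent


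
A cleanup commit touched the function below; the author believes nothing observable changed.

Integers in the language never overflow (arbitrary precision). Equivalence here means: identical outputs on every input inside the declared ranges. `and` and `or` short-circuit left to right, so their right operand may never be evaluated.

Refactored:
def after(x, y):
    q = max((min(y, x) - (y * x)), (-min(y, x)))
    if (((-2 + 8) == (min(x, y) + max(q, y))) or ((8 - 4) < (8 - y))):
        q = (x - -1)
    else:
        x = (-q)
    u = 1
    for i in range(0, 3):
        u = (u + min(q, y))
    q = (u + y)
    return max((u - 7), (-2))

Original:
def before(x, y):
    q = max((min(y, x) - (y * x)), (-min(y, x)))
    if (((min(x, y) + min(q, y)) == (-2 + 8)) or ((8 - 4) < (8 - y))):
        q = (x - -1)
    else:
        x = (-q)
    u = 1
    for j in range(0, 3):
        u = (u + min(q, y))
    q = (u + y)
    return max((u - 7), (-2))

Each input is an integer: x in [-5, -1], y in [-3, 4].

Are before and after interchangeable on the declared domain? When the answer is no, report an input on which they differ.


On input x=-3, y=4, before returns 6 while after returns -2.
verdict: not equivalent; witness: x=-3, y=4


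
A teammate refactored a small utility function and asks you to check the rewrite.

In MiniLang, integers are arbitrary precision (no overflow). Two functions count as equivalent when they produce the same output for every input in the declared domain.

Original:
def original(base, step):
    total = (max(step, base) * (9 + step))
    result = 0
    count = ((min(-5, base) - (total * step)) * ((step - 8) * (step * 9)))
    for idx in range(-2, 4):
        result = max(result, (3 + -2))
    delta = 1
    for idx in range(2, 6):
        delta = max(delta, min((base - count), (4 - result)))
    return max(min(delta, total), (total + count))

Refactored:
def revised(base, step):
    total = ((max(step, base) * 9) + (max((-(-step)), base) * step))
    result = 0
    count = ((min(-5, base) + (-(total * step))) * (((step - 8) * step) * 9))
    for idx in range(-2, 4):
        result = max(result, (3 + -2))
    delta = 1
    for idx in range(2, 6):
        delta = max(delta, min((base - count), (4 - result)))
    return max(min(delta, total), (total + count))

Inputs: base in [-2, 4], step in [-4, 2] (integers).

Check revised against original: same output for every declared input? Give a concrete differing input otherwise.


Reading the diff, among the changes: min/max/abs usage differs, plus arithmetic usage differs.
As a probe, take base=0, step=-1: original runs total becomes 0; next result becomes 0; next count becomes -405; next at idx=-2:; next result becomes 1; next at idx=-1:; next result becomes 1; next at idx=0:; next result becomes 1; next at idx=1:; next result becomes 1; next at idx=2:; next result becomes 1; next at idx=3:; next result becomes 1; next delta becomes 1; next at idx=2:; next delta becomes 3; next at idx=3:; next delta becomes 3; next at idx=4:; next delta becomes 3; next at idx=5:; next delta becomes 3; next final value 0; revised runs total becomes 0; next result becomes 0; next count becomes -405; next at idx=-2:; next result becomes 1; next at idx=-1:; next result becomes 1; next at idx=0:; next result becomes 1; next at idx=1:; next result becomes 1; next at idx=2:; next result becomes 1; next at idx=3:; next result becomes 1; next delta becomes 1; next at idx=2:; next delta becomes 3; next at idx=3:; next delta becomes 3; next at idx=4:; next delta becomes 3; next at idx=5:; next delta becomes 3; next final value 0; both end at 0.
Every one of the 49 inputs gives matching results.
verdict: equivalent


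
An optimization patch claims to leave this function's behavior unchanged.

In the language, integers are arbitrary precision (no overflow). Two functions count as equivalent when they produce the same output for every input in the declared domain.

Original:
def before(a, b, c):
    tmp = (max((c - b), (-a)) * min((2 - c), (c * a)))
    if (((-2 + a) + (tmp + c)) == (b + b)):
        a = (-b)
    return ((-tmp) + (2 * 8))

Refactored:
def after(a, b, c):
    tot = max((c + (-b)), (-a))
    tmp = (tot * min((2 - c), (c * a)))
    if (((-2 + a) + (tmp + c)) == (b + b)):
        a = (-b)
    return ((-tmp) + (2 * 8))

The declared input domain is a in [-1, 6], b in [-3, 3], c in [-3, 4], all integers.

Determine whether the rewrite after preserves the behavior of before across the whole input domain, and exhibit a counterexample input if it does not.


Changes here: local variable names differ; and arithmetic usage differs; and statement counts differ; the full 448-point sweep finds no disagreement.
verdict: equivalent


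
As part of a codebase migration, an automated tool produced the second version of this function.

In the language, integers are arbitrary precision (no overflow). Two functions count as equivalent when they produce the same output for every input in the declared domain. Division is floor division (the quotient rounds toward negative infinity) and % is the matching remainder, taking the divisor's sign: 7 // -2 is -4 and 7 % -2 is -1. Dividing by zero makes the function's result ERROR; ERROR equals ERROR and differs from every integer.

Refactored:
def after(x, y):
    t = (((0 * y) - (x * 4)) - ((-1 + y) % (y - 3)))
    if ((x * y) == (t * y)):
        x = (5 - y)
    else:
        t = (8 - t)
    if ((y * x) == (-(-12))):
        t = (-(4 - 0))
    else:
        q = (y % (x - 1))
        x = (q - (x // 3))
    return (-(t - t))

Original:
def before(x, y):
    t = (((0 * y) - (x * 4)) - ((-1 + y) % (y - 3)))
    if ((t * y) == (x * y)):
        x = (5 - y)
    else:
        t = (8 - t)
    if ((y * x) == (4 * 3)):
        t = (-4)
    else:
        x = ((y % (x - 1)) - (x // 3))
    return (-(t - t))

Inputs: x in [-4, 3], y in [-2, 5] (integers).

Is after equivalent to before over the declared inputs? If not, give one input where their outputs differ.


This is a faithful refactor — constant usage differs, statement counts differ, arithmetic usage differs, local variable names differ, but the computed results match everywhere.
Tracing x=2, y=5: before: t := -8 | ((t * y) == (x * y)): false | t := 16 | ((y * x) == (4 * 3)): false | x := 0 | result 0 | after: t := -8 | ((x * y) == (t * y)): false | t := 16 | ((y * x) == (-(-12))): false | q := 0 | x := 0 | result 0 — matching result 0.
An exhaustive pass over the 64 declared inputs shows identical outputs.
verdict: equivalent


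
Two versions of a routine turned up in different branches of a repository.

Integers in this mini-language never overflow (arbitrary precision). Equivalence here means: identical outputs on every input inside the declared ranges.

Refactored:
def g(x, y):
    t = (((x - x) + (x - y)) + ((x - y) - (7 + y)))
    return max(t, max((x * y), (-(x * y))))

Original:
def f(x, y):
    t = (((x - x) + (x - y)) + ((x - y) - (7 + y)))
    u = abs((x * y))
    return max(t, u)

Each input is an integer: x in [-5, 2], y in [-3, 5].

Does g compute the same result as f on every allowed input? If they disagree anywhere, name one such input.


The two are interchangeable: min/max/abs usage differs, plus statement counts differ, plus arithmetic usage differs, plus local variable names differ, and every declared input agrees.
One worked example (x=-2, y=0) — f: t=-11, then u=0, then returns 0; g: t=-11, then returns 0; agreement on 0.
Across all 72 domain points the two functions coincide.
verdict: equivalent


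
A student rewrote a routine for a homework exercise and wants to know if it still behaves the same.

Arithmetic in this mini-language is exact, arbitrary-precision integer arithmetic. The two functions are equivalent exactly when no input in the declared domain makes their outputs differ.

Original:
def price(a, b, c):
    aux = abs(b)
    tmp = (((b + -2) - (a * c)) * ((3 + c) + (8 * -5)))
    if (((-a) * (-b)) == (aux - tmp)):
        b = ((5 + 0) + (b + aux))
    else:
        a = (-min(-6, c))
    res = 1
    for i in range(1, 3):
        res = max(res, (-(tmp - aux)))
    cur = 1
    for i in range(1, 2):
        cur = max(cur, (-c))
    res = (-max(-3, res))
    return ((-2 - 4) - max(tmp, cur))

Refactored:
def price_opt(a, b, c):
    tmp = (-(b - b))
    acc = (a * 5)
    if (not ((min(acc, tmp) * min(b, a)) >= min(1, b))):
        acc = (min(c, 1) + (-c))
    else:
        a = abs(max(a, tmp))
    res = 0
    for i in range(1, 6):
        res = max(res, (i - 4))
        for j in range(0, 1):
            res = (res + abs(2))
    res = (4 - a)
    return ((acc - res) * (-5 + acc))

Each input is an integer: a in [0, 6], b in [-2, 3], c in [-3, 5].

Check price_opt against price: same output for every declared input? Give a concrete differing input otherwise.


Not equivalent: a=0, b=-2, c=-3 separates them (-166 vs 20).
price: aux = 2; tmp = 160; (((-a) * (-b)) == (aux - tmp)) -> false; a = 6; res = 1; [i=1]; res = 1; [i=2]; res = 1; cur = 1; [i=1]; cur = 3; res = -1; return -166
price_opt: tmp = 0; acc = 0; (not ((min(acc, tmp) * min(b, a)) >= min(1, b))) -> false; a = 0; res = 0; [i=1]; res = 0; [j=0]; res = 2; [i=2]; res = 2; [j=0]; res = 4; [i=3]; res = 4; [j=0]; res = 6; [i=4]; res = 6; [j=0]; res = 8; [i=5]; res = 8; [j=0]; res = 10; res = 4; return 20
verdict: not equivalent; witness: a=0, b=-2, c=-3


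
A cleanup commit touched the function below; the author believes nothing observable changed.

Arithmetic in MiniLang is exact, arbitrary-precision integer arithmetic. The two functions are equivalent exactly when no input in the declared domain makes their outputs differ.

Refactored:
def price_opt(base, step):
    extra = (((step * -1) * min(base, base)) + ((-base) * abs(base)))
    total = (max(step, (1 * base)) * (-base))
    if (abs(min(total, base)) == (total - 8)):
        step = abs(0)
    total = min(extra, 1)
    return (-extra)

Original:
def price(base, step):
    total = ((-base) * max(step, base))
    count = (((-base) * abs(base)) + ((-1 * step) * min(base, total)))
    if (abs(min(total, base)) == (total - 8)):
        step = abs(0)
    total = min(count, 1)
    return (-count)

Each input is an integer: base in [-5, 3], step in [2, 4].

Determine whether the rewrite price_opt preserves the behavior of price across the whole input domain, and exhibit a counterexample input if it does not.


base=1, step=2 yields -3 from price but 3 from price_opt.
verdict: not equivalent; witness: base=1, step=2


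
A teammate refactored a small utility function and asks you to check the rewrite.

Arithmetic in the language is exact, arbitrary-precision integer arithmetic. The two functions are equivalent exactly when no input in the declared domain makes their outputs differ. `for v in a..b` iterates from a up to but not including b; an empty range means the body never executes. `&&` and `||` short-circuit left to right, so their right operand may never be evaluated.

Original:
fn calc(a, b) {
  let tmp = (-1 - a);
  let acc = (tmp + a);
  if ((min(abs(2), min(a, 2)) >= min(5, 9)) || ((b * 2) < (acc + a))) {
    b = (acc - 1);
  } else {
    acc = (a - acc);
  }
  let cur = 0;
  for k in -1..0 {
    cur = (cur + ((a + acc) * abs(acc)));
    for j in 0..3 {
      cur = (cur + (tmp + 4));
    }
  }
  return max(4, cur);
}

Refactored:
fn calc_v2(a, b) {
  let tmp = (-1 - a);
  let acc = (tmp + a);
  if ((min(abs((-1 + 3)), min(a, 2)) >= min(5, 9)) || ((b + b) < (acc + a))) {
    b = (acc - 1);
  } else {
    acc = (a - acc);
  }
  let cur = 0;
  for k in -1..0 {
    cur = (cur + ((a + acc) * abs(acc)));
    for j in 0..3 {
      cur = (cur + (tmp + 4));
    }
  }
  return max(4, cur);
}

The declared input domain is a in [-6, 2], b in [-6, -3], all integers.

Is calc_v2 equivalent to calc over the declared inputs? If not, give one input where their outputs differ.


Although arithmetic usage differs; and constant usage differs, 36/36 inputs agree.
verdict: equivalent


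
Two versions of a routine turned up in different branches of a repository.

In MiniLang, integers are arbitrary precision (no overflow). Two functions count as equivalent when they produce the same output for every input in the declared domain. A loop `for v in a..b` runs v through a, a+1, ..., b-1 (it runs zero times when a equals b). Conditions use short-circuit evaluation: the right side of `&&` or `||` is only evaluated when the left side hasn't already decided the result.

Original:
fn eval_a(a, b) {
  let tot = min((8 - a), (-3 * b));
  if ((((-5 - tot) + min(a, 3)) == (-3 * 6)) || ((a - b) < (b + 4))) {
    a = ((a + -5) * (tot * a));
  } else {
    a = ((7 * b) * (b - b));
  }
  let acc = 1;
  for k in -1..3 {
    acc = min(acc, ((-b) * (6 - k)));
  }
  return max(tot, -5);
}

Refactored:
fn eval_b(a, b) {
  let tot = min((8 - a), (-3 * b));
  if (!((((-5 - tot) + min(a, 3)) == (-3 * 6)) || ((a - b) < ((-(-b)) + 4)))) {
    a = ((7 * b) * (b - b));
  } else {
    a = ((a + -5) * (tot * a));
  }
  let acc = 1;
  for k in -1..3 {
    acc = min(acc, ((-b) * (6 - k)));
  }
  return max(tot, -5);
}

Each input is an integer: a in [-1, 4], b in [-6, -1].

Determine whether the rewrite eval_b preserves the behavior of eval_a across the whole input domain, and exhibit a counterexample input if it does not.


Side by side, the visible changes include: boolean connective usage differs.
Tracing a=2, b=-3: eval_a: tot=6, then ((((-5 - tot) + min(a, 3)) == (-3 * 6)) || ((a - b) < (b + 4))) is false, then a=0, then acc=1, then (k=-1), then acc=1, then (k=0), then acc=1, then (k=1), then acc=1, then (k=2), then acc=1, then returns 6 | eval_b: tot=6, then (!((((-5 - tot) + min(a, 3)) == (-3 * 6)) || ((a - b) < ((-(-b)) + 4)))) is true, then a=0, then acc=1, then (k=-1), then acc=1, then (k=0), then acc=1, then (k=1), then acc=1, then (k=2), then acc=1, then returns 6 — matching result 6.
Sweeping the whole domain (36 inputs) finds no disagreement.
verdict: equivalent
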